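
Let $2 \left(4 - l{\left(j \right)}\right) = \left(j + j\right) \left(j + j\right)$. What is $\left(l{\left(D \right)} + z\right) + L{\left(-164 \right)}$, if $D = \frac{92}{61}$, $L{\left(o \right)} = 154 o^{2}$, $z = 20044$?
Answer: $\frac{15486904144}{3721} \approx 4.162 \cdot 10^{6}$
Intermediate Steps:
$D = \frac{92}{61}$ ($D = 92 \cdot \frac{1}{61} = \frac{92}{61} \approx 1.5082$)
$l{\left(j \right)} = 4 - 2 j^{2}$ ($l{\left(j \right)} = 4 - \frac{\left(j + j\right) \left(j + j\right)}{2} = 4 - \frac{2 j 2 j}{2} = 4 - \frac{4 j^{2}}{2} = 4 - 2 j^{2}$)
$\left(l{\left(D \right)} + z\right) + L{\left(-164 \right)} = \left(\left(4 - 2 \left(\frac{92}{61}\right)^{2}\right) + 20044\right) + 154 \left(-164\right)^{2} = \left(\left(4 - \frac{16928}{3721}\right) + 20044\right) + 154 \cdot 26896 = \left(\left(4 - \frac{16928}{3721}\right) + 20044\right) + 4141984 = \left(- \frac{2044}{3721} + 20044\right) + 4141984 = \frac{74581680}{3721} + 4141984 = \frac{15486904144}{3721}$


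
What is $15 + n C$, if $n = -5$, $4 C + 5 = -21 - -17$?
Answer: $\frac{105}{4} \approx 26.25$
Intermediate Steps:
$C = - \frac{9}{4}$ ($C = - \frac{5}{4} + \frac{-21 - -17}{4} = - \frac{5}{4} + \frac{-21 + 17}{4} = - \frac{5}{4} + \frac{1}{4} \left(-4\right) = - \frac{5}{4} - 1 = - \frac{9}{4} \approx -2.25$)
$15 + n C = 15 - - \frac{45}{4} = 15 + \frac{45}{4} = \frac{105}{4}$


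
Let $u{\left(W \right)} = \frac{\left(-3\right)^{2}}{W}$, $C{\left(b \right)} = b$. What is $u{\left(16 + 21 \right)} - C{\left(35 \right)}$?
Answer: $- \frac{1286}{37} \approx -34.757$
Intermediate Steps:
$u{\left(W \right)} = \frac{9}{W}$
$u{\left(16 + 21 \right)} - C{\left(35 \right)} = \frac{9}{16 + 21} - 35 = \frac{9}{37} - 35 = - \frac{1286}{37}$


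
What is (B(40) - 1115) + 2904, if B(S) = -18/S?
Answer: 35771/20 ≈ 1788.6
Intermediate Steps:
(B(40) - 1115) + 2904 = (-18/40 - 1115) + 2904 = (-18*1/40 - 1115) + 2904 = (-9/20 - 1115) + 2904 = -22309/20 + 2904 = 35771/20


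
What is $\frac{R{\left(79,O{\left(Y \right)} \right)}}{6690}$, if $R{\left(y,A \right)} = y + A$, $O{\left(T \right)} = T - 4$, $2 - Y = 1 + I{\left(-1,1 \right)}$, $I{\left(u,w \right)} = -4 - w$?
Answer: $\frac{27}{2230} \approx 0.012108$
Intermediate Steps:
$Y = 6$ ($Y = 2 - \left(1 - 5\right) = 2 - -4 = 2 + 4 = 6$)
$O{\left(T \right)} = -4 + T$
$R{\left(y,A \right)} = A + y$
$\frac{R{\left(79,O{\left(Y \right)} \right)}}{6690} = \frac{\left(-4 + 6\right) + 79}{6690} = \left(2 + 79\right) \frac{1}{6690} = 81 \cdot \frac{1}{6690} = \frac{27}{2230}$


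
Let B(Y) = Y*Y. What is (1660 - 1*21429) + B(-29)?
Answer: -18928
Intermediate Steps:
B(Y) = Y²
(1660 - 1*21429) + B(-29) = (1660 - 1*21429) + (-29)² = (1660 - 21429) + 841 = -19769 + 841 = -18928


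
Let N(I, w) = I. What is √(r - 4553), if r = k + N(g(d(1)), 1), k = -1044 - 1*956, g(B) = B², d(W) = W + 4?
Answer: 8*I*√102 ≈ 80.796*I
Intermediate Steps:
d(W) = 4 + W
k = -2000 (k = -1044 - 956 = -2000)
r = -1975 (r = -2000 + (4 + 1)² = -2000 + 5² = -2000 + 25 = -1975)
√(r - 4553) = √(-1975 - 4553) = √(-6528) = 8*I*√102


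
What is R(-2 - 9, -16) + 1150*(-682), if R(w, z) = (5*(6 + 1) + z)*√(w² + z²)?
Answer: -784300 + 19*√377 ≈ -7.8393e+5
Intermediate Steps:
R(w, z) = √(w² + z²)*(35 + z) (R(w, z) = (5*7 + z)*√(w² + z²) = (35 + z)*√(w² + z²) = √(w² + z²)*(35 + z))
R(-2 - 9, -16) + 1150*(-682) = √((-2 - 9)² + (-16)²)*(35 - 16) + 1150*(-682) = √((-11)² + 256)*19 - 784300 = √(121 + 256)*19 - 784300 = √377*19 - 784300 = 19*√377 - 784300 = -784300 + 19*√377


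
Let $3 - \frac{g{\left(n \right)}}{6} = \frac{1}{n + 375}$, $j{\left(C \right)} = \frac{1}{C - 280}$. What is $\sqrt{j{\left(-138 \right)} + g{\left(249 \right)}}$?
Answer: $\frac{9 \sqrt{26229918}}{10868} \approx 4.2412$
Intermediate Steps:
$j{\left(C \right)} = \frac{1}{-280 + C}$
$g{\left(n \right)} = 18 - \frac{6}{375 + n}$ ($g{\left(n \right)} = 18 - \frac{6}{n + 375} = 18 - \frac{6}{375 + n}$)
$\sqrt{j{\left(-138 \right)} + g{\left(249 \right)}} = \sqrt{\frac{1}{-280 - 138} + \frac{6 \left(1124 + 3 \cdot 249\right)}{375 + 249}} = \sqrt{\frac{1}{-418} + \frac{6 \left(1124 + 747\right)}{624}} = \sqrt{- \frac{1}{418} + 6 \cdot \frac{1}{624} \cdot 1871} = \sqrt{- \frac{1}{418} + \frac{1871}{104}} = \sqrt{\frac{390987}{21736}} = \frac{9 \sqrt{26229918}}{10868}$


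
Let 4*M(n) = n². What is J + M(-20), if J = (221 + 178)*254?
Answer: 101446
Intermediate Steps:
J = 101346 (J = 399*254 = 101346)
M(n) = n²/4
J + M(-20) = 101346 + (¼)*(-20)² = 101346 + (¼)*400 = 101346 + 100 = 101446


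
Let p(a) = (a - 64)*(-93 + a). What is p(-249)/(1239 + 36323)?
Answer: 53523/18781 ≈ 2.8498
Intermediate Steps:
p(a) = (-93 + a)*(-64 + a) (p(a) = (-64 + a)*(-93 + a) = (-93 + a)*(-64 + a))
p(-249)/(1239 + 36323) = (5952 + (-249)² - 157*(-249))/(1239 + 36323) = (5952 + 62001 + 39093)/37562 = 107046*(1/37562) = 53523/18781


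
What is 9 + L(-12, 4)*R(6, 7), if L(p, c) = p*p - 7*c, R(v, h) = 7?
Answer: 821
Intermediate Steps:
L(p, c) = p² - 7*c
9 + L(-12, 4)*R(6, 7) = 9 + ((-12)² - 7*4)*7 = 9 + (144 - 28)*7 = 9 + 116*7 = 9 + 812 = 821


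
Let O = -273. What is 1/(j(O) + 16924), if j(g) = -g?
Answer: 1/17197 ≈ 5.8150e-5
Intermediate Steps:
1/(j(O) + 16924) = 1/(-1*(-273) + 16924) = 1/(273 + 16924) = 1/17197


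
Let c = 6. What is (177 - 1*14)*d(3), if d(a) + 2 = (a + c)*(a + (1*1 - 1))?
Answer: 4075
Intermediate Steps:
d(a) = -2 + a*(6 + a) (d(a) = -2 + (a + 6)*(a + (1*1 - 1)) = -2 + (6 + a)*(a + (1 - 1)) = -2 + (6 + a)*(a + 0) = -2 + (6 + a)*a = -2 + a*(6 + a))
(177 - 1*14)*d(3) = (177 - 1*14)*(-2 + 3² + 6*3) = (177 - 14)*(-2 + 9 + 18) = 163*25 = 4075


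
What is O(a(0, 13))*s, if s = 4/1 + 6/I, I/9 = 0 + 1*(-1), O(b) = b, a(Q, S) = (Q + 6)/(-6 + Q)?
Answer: -10/3 ≈ -3.3333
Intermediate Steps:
a(Q, S) = (6 + Q)/(-6 + Q)
I = -9 (I = 9*(0 + 1*(-1)) = 9*(0 - 1) = 9*(-1) = -9)
s = 10/3 (s = 4/1 + 6/(-9) = 4*1 + 6*(-1/9) = 4 - 2/3 = 10/3 ≈ 3.3333)
O(a(0, 13))*s = ((6 + 0)/(-6 + 0))*(10/3) = (6/(-6))*(10/3) = -1/6*6*(10/3) = -1*10/3 = -10/3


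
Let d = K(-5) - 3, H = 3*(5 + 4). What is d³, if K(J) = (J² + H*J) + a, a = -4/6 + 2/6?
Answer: -39304000/27 ≈ -1.4557e+6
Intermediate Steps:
H = 27 (H = 3*9 = 27)
a = -⅓ (a = -4*⅙ + 2*(⅙) = -⅔ + ⅓ = -⅓ ≈ -0.33333)
K(J) = -⅓ + J² + 27*J (K(J) = (J² + 27*J) - ⅓ = -⅓ + J² + 27*J)
d = -340/3 (d = (-⅓ + (-5)² + 27*(-5)) - 3 = (-⅓ + 25 - 135) - 3 = -331/3 - 3 = -340/3 ≈ -113.33)
d³ = (-340/3)³ = -39304000/27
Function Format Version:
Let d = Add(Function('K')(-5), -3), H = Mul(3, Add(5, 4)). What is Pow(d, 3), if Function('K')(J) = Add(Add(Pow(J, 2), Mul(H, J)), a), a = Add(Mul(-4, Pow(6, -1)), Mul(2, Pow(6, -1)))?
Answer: Rational(-39304000, 27) ≈ -1.4557e+6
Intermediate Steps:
H = 27 (H = Mul(3, 9) = 27)
a = Rational(-1, 3) (a = Add(Mul(-4, Rational(1, 6)), Mul(2, Rational(1, 6))) = Add(Rational(-2, 3), Rational(1, 3)) = Rational(-1, 3) ≈ -0.33333)
Function('K')(J) = Add(Rational(-1, 3), Pow(J, 2), Mul(27, J)) (Function('K')(J) = Add(Add(Pow(J, 2), Mul(27, J)), Rational(-1, 3)) = Add(Rational(-1, 3), Pow(J, 2), Mul(27, J)))
d = Rational(-340, 3) (d = Add(Add(Rational(-1, 3), Pow(-5, 2), Mul(27, -5)), -3) = Add(Add(Rational(-1, 3), 25, -135), -3) = Add(Rational(-331, 3), -3) = Rational(-340, 3) ≈ -113.33)
Pow(d, 3) = Pow(Rational(-340, 3), 3) = Rational(-39304000, 27)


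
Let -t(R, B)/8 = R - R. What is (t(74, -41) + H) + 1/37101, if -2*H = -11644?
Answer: 216002023/37101 ≈ 5822.0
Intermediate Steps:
t(R, B) = 0 (t(R, B) = -8*(R - R) = -8*0 = 0)
H = 5822 (H = -½*(-11644) = 5822)
(t(74, -41) + H) + 1/37101 = (0 + 5822) + 1/37101 = 5822 + 1/37101 = 216002023/37101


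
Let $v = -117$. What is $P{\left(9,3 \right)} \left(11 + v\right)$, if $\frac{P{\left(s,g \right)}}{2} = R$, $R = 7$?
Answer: $-1484$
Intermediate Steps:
$P{\left(s,g \right)} = 14$ ($P{\left(s,g \right)} = 2 \cdot 7 = 14$)
$P{\left(9,3 \right)} \left(11 + v\right) = 14 \left(11 - 117\right) = 14 \left(-106\right) = -1484$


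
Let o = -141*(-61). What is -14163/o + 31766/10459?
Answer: 41696183/29985953 ≈ 1.3905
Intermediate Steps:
o = 8601
-14163/o + 31766/10459 = -14163/8601 + 31766/10459 = -14163*1/8601 + 31766*(1/10459) = -4721/2867 + 31766/10459 = 41696183/29985953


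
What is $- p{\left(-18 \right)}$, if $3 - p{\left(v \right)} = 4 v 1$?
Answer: $-75$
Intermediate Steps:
$p{\left(v \right)} = 3 - 4 v$ ($p{\left(v \right)} = 3 - 4 v 1 = 3 - 4 v$)
$- p{\left(-18 \right)} = - (3 - -72) = - (3 + 72) = \left(-1\right) 75 = -75$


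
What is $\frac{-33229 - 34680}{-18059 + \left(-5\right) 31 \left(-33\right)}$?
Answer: $\frac{67909}{12944} \approx 5.2464$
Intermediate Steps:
$\frac{-33229 - 34680}{-18059 + \left(-5\right) 31 \left(-33\right)} = - \frac{67909}{-18059 - -5115} = - \frac{67909}{-18059 + 5115} = - \frac{67909}{-12944} = \left(-67909\right) \left(- \frac{1}{12944}\right) = \frac{67909}{12944}$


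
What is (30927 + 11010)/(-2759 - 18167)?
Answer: -41937/20926 ≈ -2.0041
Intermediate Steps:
(30927 + 11010)/(-2759 - 18167) = 41937/(-20926) = 41937*(-1/20926) = -41937/20926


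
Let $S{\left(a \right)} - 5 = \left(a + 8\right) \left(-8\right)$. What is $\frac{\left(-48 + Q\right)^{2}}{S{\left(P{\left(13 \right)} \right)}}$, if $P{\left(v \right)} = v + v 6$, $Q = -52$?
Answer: $- \frac{10000}{787} \approx -12.706$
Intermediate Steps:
$P{\left(v \right)} = 7 v$ ($P{\left(v \right)} = v + 6 v = 7 v$)
$S{\left(a \right)} = -59 - 8 a$ ($S{\left(a \right)} = 5 + \left(a + 8\right) \left(-8\right) = 5 + \left(8 + a\right) \left(-8\right) = 5 - \left(64 + 8 a\right) = -59 - 8 a$)
$\frac{\left(-48 + Q\right)^{2}}{S{\left(P{\left(13 \right)} \right)}} = \frac{\left(-48 - 52\right)^{2}}{-59 - 8 \cdot 7 \cdot 13} = \frac{\left(-100\right)^{2}}{-59 - 728} = \frac{10000}{-59 - 728} = \frac{10000}{-787} = 10000 \left(- \frac{1}{787}\right) = - \frac{10000}{787}$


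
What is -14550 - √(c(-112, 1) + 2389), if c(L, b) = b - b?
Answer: -14550 - √2389 ≈ -14599.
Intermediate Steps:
c(L, b) = 0
-14550 - √(c(-112, 1) + 2389) = -14550 - √(0 + 2389) = -14550 - √2389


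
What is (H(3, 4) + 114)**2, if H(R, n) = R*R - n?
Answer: 14161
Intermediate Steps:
H(R, n) = R**2 - n
(H(3, 4) + 114)**2 = ((3**2 - 1*4) + 114)**2 = ((9 - 4) + 114)**2 = (5 + 114)**2 = 119**2 = 14161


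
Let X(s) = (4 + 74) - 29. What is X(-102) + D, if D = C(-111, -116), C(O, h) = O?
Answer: -62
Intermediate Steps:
D = -111
X(s) = 49 (X(s) = 78 - 29 = 49)
X(-102) + D = 49 - 111 = -62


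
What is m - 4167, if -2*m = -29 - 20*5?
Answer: -8205/2 ≈ -4102.5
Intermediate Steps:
m = 129/2 (m = -(-29 - 20*5)/2 = -(-29 - 100)/2 = -½*(-129) = 129/2 ≈ 64.500)
m - 4167 = 129/2 - 4167 = -8205/2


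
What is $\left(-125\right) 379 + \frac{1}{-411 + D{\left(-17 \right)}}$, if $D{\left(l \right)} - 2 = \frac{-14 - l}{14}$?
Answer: $- \frac{271127139}{5723} \approx -47375.0$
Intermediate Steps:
$D{\left(l \right)} = 1 - \frac{l}{14}$ ($D{\left(l \right)} = 2 + \frac{-14 - l}{14} = 2 + \left(-14 - l\right) \frac{1}{14} = 2 - \left(1 + \frac{l}{14}\right) = 1 - \frac{l}{14}$)
$\left(-125\right) 379 + \frac{1}{-411 + D{\left(-17 \right)}} = \left(-125\right) 379 + \frac{1}{-411 + \left(1 - - \frac{17}{14}\right)} = -47375 + \frac{1}{-411 + \left(1 + \frac{17}{14}\right)} = -47375 + \frac{1}{-411 + \frac{31}{14}} = -47375 + \frac{1}{- \frac{5723}{14}} = -47375 - \frac{14}{5723} = - \frac{271127139}{5723}$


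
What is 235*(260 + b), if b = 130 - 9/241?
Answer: 22085535/241 ≈ 91641.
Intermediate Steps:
b = 31321/241 (b = 130 - 9/241 = 31321/241 ≈ 129.96)
235*(260 + b) = 235*(260 + 31321/241) = 235*(93981/241) = 22085535/241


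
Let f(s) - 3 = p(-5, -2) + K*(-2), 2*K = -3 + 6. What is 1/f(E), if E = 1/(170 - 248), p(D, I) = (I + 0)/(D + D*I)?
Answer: -5/2 ≈ -2.5000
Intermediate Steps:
K = 3/2 (K = (-3 + 6)/2 = (1/2)*3 = 3/2 ≈ 1.5000)
p(D, I) = I/(D + D*I)
E = -1/78 (E = 1/(-78) = -1/78 ≈ -0.012821)
f(s) = -2/5 (f(s) = 3 + (-2/(-5*(1 - 2)) + (3/2)*(-2)) = 3 + (-2*(-1/5)/(-1) - 3) = 3 + (-2*(-1/5)*(-1) - 3) = 3 + (-2/5 - 3) = 3 - 17/5 = -2/5)
1/f(E) = 1/(-2/5) = -5/2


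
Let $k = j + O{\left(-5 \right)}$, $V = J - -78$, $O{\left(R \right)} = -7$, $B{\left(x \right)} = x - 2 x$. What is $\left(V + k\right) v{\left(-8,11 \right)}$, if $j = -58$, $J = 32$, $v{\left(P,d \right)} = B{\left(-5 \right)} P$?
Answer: $-1800$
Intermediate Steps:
$B{\left(x \right)} = - x$
$v{\left(P,d \right)} = 5 P$ ($v{\left(P,d \right)} = \left(-1\right) \left(-5\right) P = 5 P$)
$V = 110$ ($V = 32 - -78 = 32 + 78 = 110$)
$k = -65$ ($k = -58 - 7 = -65$)
$\left(V + k\right) v{\left(-8,11 \right)} = \left(110 - 65\right) 5 \left(-8\right) = 45 \left(-40\right) = -1800$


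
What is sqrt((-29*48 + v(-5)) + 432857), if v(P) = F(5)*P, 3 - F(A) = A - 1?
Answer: sqrt(431470) ≈ 656.86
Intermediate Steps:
F(A) = 4 - A (F(A) = 3 - (A - 1) = 3 - (-1 + A) = 3 + (1 - A) = 4 - A)
v(P) = -P (v(P) = (4 - 1*5)*P = (4 - 5)*P = -P)
sqrt((-29*48 + v(-5)) + 432857) = sqrt((-29*48 - 1*(-5)) + 432857) = sqrt((-1392 + 5) + 432857) = sqrt(-1387 + 432857) = sqrt(431470)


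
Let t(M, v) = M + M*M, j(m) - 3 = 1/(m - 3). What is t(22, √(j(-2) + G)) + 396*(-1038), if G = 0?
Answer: -410542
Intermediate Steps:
j(m) = 3 + 1/(-3 + m) (j(m) = 3 + 1/(m - 3) = 3 + 1/(-3 + m))
t(M, v) = M + M²
t(22, √(j(-2) + G)) + 396*(-1038) = 22*(1 + 22) + 396*(-1038) = 22*23 - 411048 = 506 - 411048 = -410542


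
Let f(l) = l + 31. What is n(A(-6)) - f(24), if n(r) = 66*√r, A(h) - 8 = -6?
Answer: -55 + 66*√2 ≈ 38.338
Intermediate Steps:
A(h) = 2 (A(h) = 8 - 6 = 2)
f(l) = 31 + l
n(A(-6)) - f(24) = 66*√2 - (31 + 24) = 66*√2 - 1*55 = 66*√2 - 55 = -55 + 66*√2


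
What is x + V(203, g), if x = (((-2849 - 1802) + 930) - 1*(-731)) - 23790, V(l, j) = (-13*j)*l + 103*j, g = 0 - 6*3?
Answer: 18868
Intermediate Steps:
g = -18 (g = 0 - 18 = -18)
V(l, j) = 103*j - 13*j*l (V(l, j) = -13*j*l + 103*j = 103*j - 13*j*l)
x = -26780 (x = ((-4651 + 930) + 731) - 23790 = (-3721 + 731) - 23790 = -2990 - 23790 = -26780)
x + V(203, g) = -26780 - 18*(103 - 13*203) = -26780 - 18*(103 - 2639) = -26780 - 18*(-2536) = -26780 + 45648 = 18868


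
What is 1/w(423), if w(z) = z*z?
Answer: 1/178929 ≈ 5.5888e-6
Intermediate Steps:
w(z) = z**2
1/w(423) = 1/(423**2) = 1/178929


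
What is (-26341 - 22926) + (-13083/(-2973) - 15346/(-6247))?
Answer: -304958559406/6190777 ≈ -49260.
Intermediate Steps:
(-26341 - 22926) + (-13083/(-2973) - 15346/(-6247)) = -49267 + (-13083*(-1/2973) - 15346*(-1/6247)) = -49267 + (4361/991 + 15346/6247) = -49267 + 42451053/6190777 = -304958559406/6190777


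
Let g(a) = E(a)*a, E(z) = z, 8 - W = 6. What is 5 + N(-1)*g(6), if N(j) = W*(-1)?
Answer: -67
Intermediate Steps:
W = 2 (W = 8 - 1*6 = 8 - 6 = 2)
g(a) = a**2 (g(a) = a*a = a**2)
N(j) = -2 (N(j) = 2*(-1) = -2)
5 + N(-1)*g(6) = 5 - 2*6**2 = 5 - 2*36 = 5 - 72 = -67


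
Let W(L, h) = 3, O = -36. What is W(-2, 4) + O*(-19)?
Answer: 687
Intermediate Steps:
W(-2, 4) + O*(-19) = 3 - 36*(-19) = 3 + 684 = 687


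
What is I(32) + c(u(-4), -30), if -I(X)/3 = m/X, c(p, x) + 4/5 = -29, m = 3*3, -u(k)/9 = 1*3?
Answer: -4903/160 ≈ -30.644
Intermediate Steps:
u(k) = -27 (u(k) = -9*3 = -27)
m = 9
c(p, x) = -149/5 (c(p, x) = -⅘ - 29 = -149/5)
I(X) = -27/X
I(32) + c(u(-4), -30) = -27/32 - 149/5 = -4903/160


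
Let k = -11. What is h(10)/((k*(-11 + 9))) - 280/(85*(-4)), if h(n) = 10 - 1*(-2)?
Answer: 256/187 ≈ 1.3690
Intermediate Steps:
h(n) = 12 (h(n) = 10 + 2 = 12)
h(10)/((k*(-11 + 9))) - 280/(85*(-4)) = 12/((-11*(-11 + 9))) - 280/(85*(-4)) = 12/((-11*(-2))) - 280/(-340) = 12/22 - 280*(-1/340) = 12*(1/22) + 14/17 = 6/11 + 14/17 = 256/187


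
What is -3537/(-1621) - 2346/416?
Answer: -1165737/337168 ≈ -3.4574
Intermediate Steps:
-3537/(-1621) - 2346/416 = -3537*(-1/1621) - 2346*1/416 = 3537/1621 - 1173/208 = -1165737/337168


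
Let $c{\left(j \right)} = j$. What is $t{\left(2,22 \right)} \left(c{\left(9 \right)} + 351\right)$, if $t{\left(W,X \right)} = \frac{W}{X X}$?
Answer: $\frac{180}{121} \approx 1.4876$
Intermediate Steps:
$t{\left(W,X \right)} = \frac{W}{X^{2}}$
$t{\left(2,22 \right)} \left(c{\left(9 \right)} + 351\right) = \frac{2}{484} \left(9 + 351\right) = 2 \cdot \frac{1}{484} \cdot 360 = \frac{1}{242} \cdot 360 = \frac{180}{121}$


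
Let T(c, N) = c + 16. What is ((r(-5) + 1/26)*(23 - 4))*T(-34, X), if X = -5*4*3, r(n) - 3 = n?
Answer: 8721/13 ≈ 670.85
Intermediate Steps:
r(n) = 3 + n
X = -60 (X = -20*3 = -60)
T(c, N) = 16 + c
((r(-5) + 1/26)*(23 - 4))*T(-34, X) = (((3 - 5) + 1/26)*(23 - 4))*(16 - 34) = ((-2 + 1/26)*19)*(-18) = -51/26*19*(-18) = -969/26*(-18) = 8721/13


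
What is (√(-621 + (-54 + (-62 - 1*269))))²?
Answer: -1006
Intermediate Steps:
(√(-621 + (-54 + (-62 - 1*269))))² = (√(-621 + (-54 + (-62 - 269))))² = (√(-621 + (-54 - 331)))² = (√(-621 - 385))² = (√(-1006))² = (I*√1006)² = -1006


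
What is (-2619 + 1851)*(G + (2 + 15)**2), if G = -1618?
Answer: 1020672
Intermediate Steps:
(-2619 + 1851)*(G + (2 + 15)**2) = (-2619 + 1851)*(-1618 + (2 + 15)**2) = -768*(-1618 + 17**2) = -768*(-1618 + 289) = -768*(-1329) = 1020672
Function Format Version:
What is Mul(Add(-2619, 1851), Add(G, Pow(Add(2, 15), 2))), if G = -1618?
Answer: 1020672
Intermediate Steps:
Mul(Add(-2619, 1851), Add(G, Pow(Add(2, 15), 2))) = Mul(Add(-2619, 1851), Add(-1618, Pow(Add(2, 15), 2))) = Mul(-768, Add(-1618, Pow(17, 2))) = Mul(-768, Add(-1618, 289)) = Mul(-768, -1329) = 1020672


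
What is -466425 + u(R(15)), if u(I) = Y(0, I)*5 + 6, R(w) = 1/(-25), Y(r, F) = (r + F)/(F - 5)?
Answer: -58768789/126 ≈ -4.6642e+5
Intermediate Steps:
Y(r, F) = (F + r)/(-5 + F)
R(w) = -1/25
u(I) = 6 + 5*I/(-5 + I) (u(I) = ((I + 0)/(-5 + I))*5 + 6 = (I/(-5 + I))*5 + 6 = 5*I/(-5 + I) + 6 = 6 + 5*I/(-5 + I))
-466425 + u(R(15)) = -466425 + (-30 + 11*(-1/25))/(-5 - 1/25) = -466425 + (-30 - 11/25)/(-126/25) = -466425 - 25/126*(-761/25) = -466425 + 761/126 = -58768789/126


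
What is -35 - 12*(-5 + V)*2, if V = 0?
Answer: 85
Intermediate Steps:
-35 - 12*(-5 + V)*2 = -35 - 12*(-5 + 0)*2 = -35 - (-60)*2 = -35 - 12*(-10) = -35 + 120 = 85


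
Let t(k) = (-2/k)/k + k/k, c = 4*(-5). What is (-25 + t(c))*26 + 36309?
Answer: 3568487/100 ≈ 35685.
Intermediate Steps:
c = -20
t(k) = 1 - 2/k**2 (t(k) = -2/k**2 + 1 = 1 - 2/k**2)
(-25 + t(c))*26 + 36309 = (-25 + (1 - 2/(-20)**2))*26 + 36309 = (-25 + (1 - 2*1/400))*26 + 36309 = (-25 + (1 - 1/200))*26 + 36309 = (-25 + 199/200)*26 + 36309 = -4801/200*26 + 36309 = -62413/100 + 36309 = 3568487/100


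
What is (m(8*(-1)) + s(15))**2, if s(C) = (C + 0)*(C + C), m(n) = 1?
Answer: 203401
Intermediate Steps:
s(C) = 2*C**2 (s(C) = C*(2*C) = 2*C**2)
(m(8*(-1)) + s(15))**2 = (1 + 2*15**2)**2 = (1 + 2*225)**2 = (1 + 450)**2 = 451**2 = 203401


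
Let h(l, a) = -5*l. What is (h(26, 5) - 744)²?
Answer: 763876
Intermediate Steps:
(h(26, 5) - 744)² = (-5*26 - 744)² = (-130 - 744)² = (-874)² = 763876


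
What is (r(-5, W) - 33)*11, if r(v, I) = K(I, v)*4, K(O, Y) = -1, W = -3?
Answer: -407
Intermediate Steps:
r(v, I) = -4 (r(v, I) = -1*4 = -4)
(r(-5, W) - 33)*11 = (-4 - 33)*11 = -37*11 = -407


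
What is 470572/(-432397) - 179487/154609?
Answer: -21480615241/9550352539 ≈ -2.2492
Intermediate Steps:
470572/(-432397) - 179487/154609 = 470572*(-1/432397) - 179487*1/154609 = -470572/432397 - 25641/22087 = -21480615241/9550352539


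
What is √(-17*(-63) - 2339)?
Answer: 2*I*√317 ≈ 35.609*I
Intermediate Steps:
√(-17*(-63) - 2339) = √(-1*(-1071) - 2339) = √(1071 - 2339) = √(-1268) = 2*I*√317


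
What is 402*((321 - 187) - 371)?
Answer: -95274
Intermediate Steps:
402*((321 - 187) - 371) = 402*(134 - 371) = 402*(-237) = -95274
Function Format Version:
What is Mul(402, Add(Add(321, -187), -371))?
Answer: -95274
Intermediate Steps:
Mul(402, Add(Add(321, -187), -371)) = Mul(402, Add(134, -371)) = Mul(402, -237) = -95274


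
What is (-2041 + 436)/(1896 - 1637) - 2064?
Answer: -536181/259 ≈ -2070.2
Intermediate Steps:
(-2041 + 436)/(1896 - 1637) - 2064 = -1605/259 - 2064 = -536181/259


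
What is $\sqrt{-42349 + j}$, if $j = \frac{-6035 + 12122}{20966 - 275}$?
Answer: $\frac{4 i \sqrt{1040531523}}{627} \approx 205.79 i$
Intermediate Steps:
$j = \frac{2029}{6897}$ ($j = \frac{6087}{20691} = 6087 \cdot \frac{1}{20691} = \frac{2029}{6897} \approx 0.29419$)
$\sqrt{-42349 + j} = \sqrt{-42349 + \frac{2029}{6897}} = \sqrt{- \frac{292079024}{6897}} = \frac{4 i \sqrt{1040531523}}{627}$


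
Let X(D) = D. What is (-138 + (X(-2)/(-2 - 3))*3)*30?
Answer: -4104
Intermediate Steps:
(-138 + (X(-2)/(-2 - 3))*3)*30 = (-138 - 2/(-2 - 3)*3)*30 = (-138 - 2/(-5)*3)*30 = (-138 - 2*(-⅕)*3)*30 = (-138 + (⅖)*3)*30 = (-138 + 6/5)*30 = -684/5*30 = -4104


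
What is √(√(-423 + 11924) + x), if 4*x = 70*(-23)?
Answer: √(-1610 + 4*√11501)/2 ≈ 17.183*I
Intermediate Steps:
x = -805/2 (x = (70*(-23))/4 = (¼)*(-1610) = -805/2 ≈ -402.50)
√(√(-423 + 11924) + x) = √(√(-423 + 11924) - 805/2) = √(√11501 - 805/2) = √(-805/2 + √11501)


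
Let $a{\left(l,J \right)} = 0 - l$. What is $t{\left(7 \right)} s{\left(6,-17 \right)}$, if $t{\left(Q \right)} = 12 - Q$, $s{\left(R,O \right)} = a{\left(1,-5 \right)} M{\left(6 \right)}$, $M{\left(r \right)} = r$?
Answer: $-30$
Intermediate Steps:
$a{\left(l,J \right)} = - l$
$s{\left(R,O \right)} = -6$ ($s{\left(R,O \right)} = \left(-1\right) 1 \cdot 6 = \left(-1\right) 6 = -6$)
$t{\left(7 \right)} s{\left(6,-17 \right)} = \left(12 - 7\right) \left(-6\right) = 5 \left(-6\right) = -30$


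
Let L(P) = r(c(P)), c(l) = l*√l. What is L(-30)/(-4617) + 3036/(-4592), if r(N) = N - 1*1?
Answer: -3503155/5300316 + 10*I*√30/1539 ≈ -0.66093 + 0.03559*I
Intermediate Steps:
c(l) = l^(3/2)
r(N) = -1 + N (r(N) = N - 1 = -1 + N)
L(P) = -1 + P^(3/2)
L(-30)/(-4617) + 3036/(-4592) = (-1 + (-30)^(3/2))/(-4617) + 3036/(-4592) = (-1 - 30*I*√30)*(-1/4617) + 3036*(-1/4592) = (1/4617 + 10*I*√30/1539) - 759/1148 = -3503155/5300316 + 10*I*√30/1539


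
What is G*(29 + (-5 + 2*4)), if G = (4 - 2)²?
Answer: 128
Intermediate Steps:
G = 4 (G = 2² = 4)
G*(29 + (-5 + 2*4)) = 4*(29 + (-5 + 2*4)) = 4*(29 + (-5 + 8)) = 4*(29 + 3) = 4*32 = 128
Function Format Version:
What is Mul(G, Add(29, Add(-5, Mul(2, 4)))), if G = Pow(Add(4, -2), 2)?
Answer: 128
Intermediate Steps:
G = 4 (G = Pow(2, 2) = 4)
Mul(G, Add(29, Add(-5, Mul(2, 4)))) = Mul(4, Add(29, Add(-5, Mul(2, 4)))) = Mul(4, Add(29, Add(-5, 8))) = Mul(4, Add(29, 3)) = Mul(4, 32) = 128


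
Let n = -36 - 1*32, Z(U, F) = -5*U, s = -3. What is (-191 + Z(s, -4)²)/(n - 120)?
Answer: -17/94 ≈ -0.18085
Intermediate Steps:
n = -68 (n = -36 - 32 = -68)
(-191 + Z(s, -4)²)/(n - 120) = (-191 + (-5*(-3))²)/(-68 - 120) = (-191 + 15²)/(-188) = -(-191 + 225)/188 = -1/188*34 = -17/94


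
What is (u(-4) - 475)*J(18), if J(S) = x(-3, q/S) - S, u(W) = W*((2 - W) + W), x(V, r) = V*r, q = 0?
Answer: 8694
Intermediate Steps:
u(W) = 2*W (u(W) = W*2 = 2*W)
J(S) = -S (J(S) = -0/S - S = -3*0 - S = 0 - S = -S)
(u(-4) - 475)*J(18) = (2*(-4) - 475)*(-1*18) = (-8 - 475)*(-18) = -483*(-18) = 8694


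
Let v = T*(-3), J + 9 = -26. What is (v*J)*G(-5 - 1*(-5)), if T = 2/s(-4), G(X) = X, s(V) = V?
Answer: 0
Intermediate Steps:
J = -35 (J = -9 - 26 = -35)
T = -½ (T = 2/(-4) = 2*(-¼) = -½ ≈ -0.50000)
v = 3/2 (v = -½*(-3) = 3/2 ≈ 1.5000)
(v*J)*G(-5 - 1*(-5)) = ((3/2)*(-35))*(-5 - 1*(-5)) = -105*(-5 + 5)/2 = -105/2*0 = 0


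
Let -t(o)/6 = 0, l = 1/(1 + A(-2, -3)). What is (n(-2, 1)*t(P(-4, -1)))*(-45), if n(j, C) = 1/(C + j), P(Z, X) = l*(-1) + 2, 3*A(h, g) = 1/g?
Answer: 0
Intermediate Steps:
A(h, g) = 1/(3*g)
l = 9/8 (l = 1/(1 + (⅓)/(-3)) = 1/(1 + (⅓)*(-⅓)) = 1/(1 - ⅑) = 1/(8/9) = 9/8 ≈ 1.1250)
P(Z, X) = 7/8 (P(Z, X) = (9/8)*(-1) + 2 = -9/8 + 2 = 7/8)
t(o) = 0 (t(o) = -6*0 = 0)
(n(-2, 1)*t(P(-4, -1)))*(-45) = (0/(1 - 2))*(-45) = (0/(-1))*(-45) = -1*0*(-45) = 0*(-45) = 0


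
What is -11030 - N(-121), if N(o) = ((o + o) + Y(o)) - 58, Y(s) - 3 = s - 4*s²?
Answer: 47952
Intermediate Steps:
Y(s) = 3 + s - 4*s² (Y(s) = 3 + (s - 4*s²) = 3 + s - 4*s²)
N(o) = -55 - 4*o² + 3*o (N(o) = ((o + o) + (3 + o - 4*o²)) - 58 = (2*o + (3 + o - 4*o²)) - 58 = (3 - 4*o² + 3*o) - 58 = -55 - 4*o² + 3*o)
-11030 - N(-121) = -11030 - (-55 - 4*(-121)² + 3*(-121)) = -11030 - (-55 - 4*14641 - 363) = -11030 - (-55 - 58564 - 363) = -11030 - 1*(-58982) = -11030 + 58982 = 47952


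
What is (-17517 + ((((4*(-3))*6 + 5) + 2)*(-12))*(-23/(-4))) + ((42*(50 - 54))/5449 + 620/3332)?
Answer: -59151764893/4539017 ≈ -13032.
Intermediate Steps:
(-17517 + ((((4*(-3))*6 + 5) + 2)*(-12))*(-23/(-4))) + ((42*(50 - 54))/5449 + 620/3332) = (-17517 + (((-12*6 + 5) + 2)*(-12))*(-23*(-1/4))) + ((42*(-4))*(1/5449) + 620*(1/3332)) = (-17517 + (((-72 + 5) + 2)*(-12))*(23/4)) + (-168*1/5449 + 155/833) = (-17517 + ((-67 + 2)*(-12))*(23/4)) + (-168/5449 + 155/833) = (-17517 - 65*(-12)*(23/4)) + 704651/4539017 = (-17517 + 780*(23/4)) + 704651/4539017 = (-17517 + 4485) + 704651/4539017 = -13032 + 704651/4539017 = -59151764893/4539017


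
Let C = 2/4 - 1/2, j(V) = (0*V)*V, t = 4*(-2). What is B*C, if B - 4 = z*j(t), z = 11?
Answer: 0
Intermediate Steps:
t = -8
j(V) = 0 (j(V) = 0*V = 0)
C = 0 (C = 2*(1/4) - 1*1/2 = 1/2 - 1/2 = 0)
B = 4 (B = 4 + 11*0 = 4 + 0 = 4)
B*C = 4*0 = 0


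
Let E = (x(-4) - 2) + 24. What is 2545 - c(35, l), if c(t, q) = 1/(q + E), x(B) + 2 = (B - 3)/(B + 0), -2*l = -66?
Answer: 557351/219 ≈ 2545.0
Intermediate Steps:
l = 33 (l = -½*(-66) = 33)
x(B) = -2 + (-3 + B)/B (x(B) = -2 + (B - 3)/(B + 0) = -2 + (-3 + B)/B)
E = 87/4 (E = ((-3 - 1*(-4))/(-4) - 2) + 24 = (-(-3 + 4)/4 - 2) + 24 = (-¼*1 - 2) + 24 = (-¼ - 2) + 24 = -9/4 + 24 = 87/4 ≈ 21.750)
c(t, q) = 1/(87/4 + q) (c(t, q) = 1/(q + 87/4) = 1/(87/4 + q))
2545 - c(35, l) = 2545 - 4/(87 + 4*33) = 2545 - 4/(87 + 132) = 2545 - 4/219 = 557351/219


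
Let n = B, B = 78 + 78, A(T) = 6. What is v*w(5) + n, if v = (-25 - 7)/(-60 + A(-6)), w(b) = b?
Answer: 4292/27 ≈ 158.96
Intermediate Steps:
B = 156
n = 156
v = 16/27 (v = (-25 - 7)/(-60 + 6) = -32/(-54) = -32*(-1/54) = 16/27 ≈ 0.59259)
v*w(5) + n = (16/27)*5 + 156 = 80/27 + 156 = 4292/27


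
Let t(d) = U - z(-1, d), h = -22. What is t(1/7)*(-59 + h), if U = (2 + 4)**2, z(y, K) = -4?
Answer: -3240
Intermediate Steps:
U = 36 (U = 6**2 = 36)
t(d) = 40 (t(d) = 36 - 1*(-4) = 36 + 4 = 40)
t(1/7)*(-59 + h) = 40*(-59 - 22) = 40*(-81) = -3240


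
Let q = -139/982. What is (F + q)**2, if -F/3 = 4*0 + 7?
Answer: 431019121/964324 ≈ 446.96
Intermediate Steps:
F = -21 (F = -3*(4*0 + 7) = -3*(0 + 7) = -3*7 = -21)
q = -139/982 (q = -139*1/982 = -139/982 ≈ -0.14155)
(F + q)**2 = (-21 - 139/982)**2 = (-20761/982)**2 = 431019121/964324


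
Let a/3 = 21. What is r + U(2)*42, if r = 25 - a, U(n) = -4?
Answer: -206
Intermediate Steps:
a = 63 (a = 3*21 = 63)
r = -38 (r = 25 - 1*63 = 25 - 63 = -38)
r + U(2)*42 = -38 - 4*42 = -38 - 168 = -206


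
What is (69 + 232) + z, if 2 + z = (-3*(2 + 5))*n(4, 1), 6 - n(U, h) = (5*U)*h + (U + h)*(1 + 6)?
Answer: 1328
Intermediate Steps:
n(U, h) = 6 - 7*U - 7*h - 5*U*h (n(U, h) = 6 - ((5*U)*h + (U + h)*(1 + 6)) = 6 - (5*U*h + (U + h)*7) = 6 - (5*U*h + (7*U + 7*h)) = 6 - (7*U + 7*h + 5*U*h) = 6 + (-7*U - 7*h - 5*U*h) = 6 - 7*U - 7*h - 5*U*h)
z = 1027 (z = -2 + (-3*(2 + 5))*(6 - 7*4 - 7*1 - 5*4*1) = -2 + (-3*7)*(6 - 28 - 7 - 20) = -2 - 21*(-49) = -2 + 1029 = 1027)
(69 + 232) + z = (69 + 232) + 1027 = 301 + 1027 = 1328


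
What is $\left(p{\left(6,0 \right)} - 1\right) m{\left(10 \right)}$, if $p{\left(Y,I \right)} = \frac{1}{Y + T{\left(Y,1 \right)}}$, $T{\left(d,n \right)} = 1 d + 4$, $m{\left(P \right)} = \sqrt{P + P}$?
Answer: $- \frac{15 \sqrt{5}}{8} \approx -4.1926$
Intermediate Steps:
$m{\left(P \right)} = \sqrt{2} \sqrt{P}$ ($m{\left(P \right)} = \sqrt{2 P} = \sqrt{2} \sqrt{P}$)
$T{\left(d,n \right)} = 4 + d$ ($T{\left(d,n \right)} = d + 4 = 4 + d$)
$p{\left(Y,I \right)} = \frac{1}{4 + 2 Y}$ ($p{\left(Y,I \right)} = \frac{1}{Y + \left(4 + Y\right)} = \frac{1}{4 + 2 Y}$)
$\left(p{\left(6,0 \right)} - 1\right) m{\left(10 \right)} = \left(\frac{1}{2 \left(2 + 6\right)} - 1\right) \sqrt{2} \sqrt{10} = \left(\frac{1}{2 \cdot 8} - 1\right) 2 \sqrt{5} = \left(\frac{1}{2} \cdot \frac{1}{8} - 1\right) 2 \sqrt{5} = \left(\frac{1}{16} - 1\right) 2 \sqrt{5} = - \frac{15 \cdot 2 \sqrt{5}}{16} = - \frac{15 \sqrt{5}}{8}$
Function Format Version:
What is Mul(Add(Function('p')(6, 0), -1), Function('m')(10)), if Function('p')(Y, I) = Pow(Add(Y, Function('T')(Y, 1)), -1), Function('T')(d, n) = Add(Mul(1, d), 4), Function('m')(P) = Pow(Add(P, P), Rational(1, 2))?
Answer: Mul(Rational(-15, 8), Pow(5, Rational(1, 2))) ≈ -4.1926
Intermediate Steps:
Function('m')(P) = Mul(Pow(2, Rational(1, 2)), Pow(P, Rational(1, 2))) (Function('m')(P) = Pow(Mul(2, P), Rational(1, 2)) = Mul(Pow(2, Rational(1, 2)), Pow(P, Rational(1, 2))))
Function('T')(d, n) = Add(4, d) (Function('T')(d, n) = Add(d, 4) = Add(4, d))
Function('p')(Y, I) = Pow(Add(4, Mul(2, Y)), -1) (Function('p')(Y, I) = Pow(Add(Y, Add(4, Y)), -1) = Pow(Add(4, Mul(2, Y)), -1))
Mul(Add(Function('p')(6, 0), -1), Function('m')(10)) = Mul(Add(Mul(Rational(1, 2), Pow(Add(2, 6), -1)), -1), Mul(Pow(2, Rational(1, 2)), Pow(10, Rational(1, 2)))) = Mul(Add(Mul(Rational(1, 2), Pow(8, -1)), -1), Mul(2, Pow(5, Rational(1, 2)))) = Mul(Add(Mul(Rational(1, 2), Rational(1, 8)), -1), Mul(2, Pow(5, Rational(1, 2)))) = Mul(Add(Rational(1, 16), -1), Mul(2, Pow(5, Rational(1, 2)))) = Mul(Rational(-15, 16), Mul(2, Pow(5, Rational(1, 2)))) = Mul(Rational(-15, 8), Pow(5, Rational(1, 2)))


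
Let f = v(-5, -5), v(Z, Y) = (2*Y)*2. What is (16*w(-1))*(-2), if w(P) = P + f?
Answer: 672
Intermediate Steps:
v(Z, Y) = 4*Y
f = -20 (f = 4*(-5) = -20)
w(P) = -20 + P (w(P) = P - 20 = -20 + P)
(16*w(-1))*(-2) = (16*(-20 - 1))*(-2) = (16*(-21))*(-2) = -336*(-2) = 672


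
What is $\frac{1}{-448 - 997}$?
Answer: $- \frac{1}{1445} \approx -0.00069204$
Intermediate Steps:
$\frac{1}{-448 - 997} = \frac{1}{-1445} = - \frac{1}{1445}$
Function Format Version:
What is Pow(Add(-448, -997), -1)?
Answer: Rational(-1, 1445) ≈ -0.00069204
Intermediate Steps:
Pow(Add(-448, -997), -1) = Pow(-1445, -1) = Rational(-1, 1445)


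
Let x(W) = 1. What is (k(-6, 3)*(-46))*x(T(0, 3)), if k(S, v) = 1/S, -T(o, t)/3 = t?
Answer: 23/3 ≈ 7.6667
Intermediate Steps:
T(o, t) = -3*t
(k(-6, 3)*(-46))*x(T(0, 3)) = (-46/(-6))*1 = -⅙*(-46)*1 = (23/3)*1 = 23/3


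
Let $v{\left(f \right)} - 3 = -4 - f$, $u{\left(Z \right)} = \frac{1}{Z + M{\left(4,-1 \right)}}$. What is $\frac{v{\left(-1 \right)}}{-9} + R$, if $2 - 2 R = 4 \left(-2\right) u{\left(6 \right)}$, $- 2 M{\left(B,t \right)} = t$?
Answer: $\frac{21}{13} \approx 1.6154$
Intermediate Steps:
$M{\left(B,t \right)} = - \frac{t}{2}$
$u{\left(Z \right)} = \frac{1}{\frac{1}{2} + Z}$ ($u{\left(Z \right)} = \frac{1}{Z - - \frac{1}{2}} = \frac{1}{Z + \frac{1}{2}} = \frac{1}{\frac{1}{2} + Z}$)
$v{\left(f \right)} = -1 - f$ ($v{\left(f \right)} = 3 - \left(4 + f\right) = -1 - f$)
$R = \frac{21}{13}$ ($R = 1 - \frac{4 \left(-2\right) \frac{2}{1 + 2 \cdot 6}}{2} = 1 - \frac{\left(-8\right) \frac{2}{1 + 12}}{2} = 1 - \frac{\left(-8\right) \frac{2}{13}}{2} = 1 - - \frac{8}{13} = 1 + \frac{8}{13} = \frac{21}{13} \approx 1.6154$)
$\frac{v{\left(-1 \right)}}{-9} + R = \frac{-1 - -1}{-9} + \frac{21}{13} = \left(-1 + 1\right) \left(- \frac{1}{9}\right) + \frac{21}{13} = 0 \left(- \frac{1}{9}\right) + \frac{21}{13} = 0 + \frac{21}{13} = \frac{21}{13}$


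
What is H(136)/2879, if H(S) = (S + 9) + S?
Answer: 281/2879 ≈ 0.097603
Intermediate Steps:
H(S) = 9 + 2*S (H(S) = (9 + S) + S = 9 + 2*S)
H(136)/2879 = (9 + 2*136)/2879 = (9 + 272)*(1/2879) = 281*(1/2879) = 281/2879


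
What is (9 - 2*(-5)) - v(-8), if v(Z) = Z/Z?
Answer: 18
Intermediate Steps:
v(Z) = 1
(9 - 2*(-5)) - v(-8) = (9 - 2*(-5)) - 1*1 = (9 + 10) - 1 = 19 - 1 = 18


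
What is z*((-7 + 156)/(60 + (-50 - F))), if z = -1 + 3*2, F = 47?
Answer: -745/37 ≈ -20.135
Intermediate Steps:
z = 5 (z = -1 + 6 = 5)
z*((-7 + 156)/(60 + (-50 - F))) = 5*((-7 + 156)/(60 + (-50 - 1*47))) = 5*(149/(60 + (-50 - 47))) = 5*(149/(60 - 97)) = 5*(149/(-37)) = 5*(149*(-1/37)) = 5*(-149/37) = -745/37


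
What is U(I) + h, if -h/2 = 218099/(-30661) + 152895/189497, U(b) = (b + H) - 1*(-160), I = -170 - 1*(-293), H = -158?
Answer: 799553324841/5810167517 ≈ 137.61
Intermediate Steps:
I = 123 (I = -170 + 293 = 123)
U(b) = 2 + b (U(b) = (b - 158) - 1*(-160) = (-158 + b) + 160 = 2 + b)
h = 73282385216/5810167517 (h = -2*(218099/(-30661) + 152895/189497) = -2*(218099*(-1/30661) + 152895*(1/189497)) = -2*(-218099/30661 + 152895/189497) = -2*(-36641192608/5810167517) = 73282385216/5810167517 ≈ 12.613)
U(I) + h = (2 + 123) + 73282385216/5810167517 = 125 + 73282385216/5810167517 = 799553324841/5810167517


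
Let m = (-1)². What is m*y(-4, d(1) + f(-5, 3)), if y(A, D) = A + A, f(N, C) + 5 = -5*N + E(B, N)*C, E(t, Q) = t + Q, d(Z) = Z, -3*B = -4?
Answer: -8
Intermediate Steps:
B = 4/3 (B = -⅓*(-4) = 4/3 ≈ 1.3333)
E(t, Q) = Q + t
f(N, C) = -5 - 5*N + C*(4/3 + N) (f(N, C) = -5 + (-5*N + (N + 4/3)*C) = -5 + (-5*N + (4/3 + N)*C) = -5 + (-5*N + C*(4/3 + N)) = -5 - 5*N + C*(4/3 + N))
y(A, D) = 2*A
m = 1
m*y(-4, d(1) + f(-5, 3)) = 1*(2*(-4)) = 1*(-8) = -8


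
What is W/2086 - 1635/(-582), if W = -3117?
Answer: 133043/101171 ≈ 1.3150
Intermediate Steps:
W/2086 - 1635/(-582) = -3117/2086 - 1635/(-582) = -3117*1/2086 - 1635*(-1/582) = -3117/2086 + 545/194 = 133043/101171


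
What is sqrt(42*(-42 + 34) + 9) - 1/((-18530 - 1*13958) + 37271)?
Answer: -1/4783 + I*sqrt(327) ≈ -0.00020907 + 18.083*I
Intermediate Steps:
sqrt(42*(-42 + 34) + 9) - 1/((-18530 - 1*13958) + 37271) = sqrt(42*(-8) + 9) - 1/((-18530 - 13958) + 37271) = sqrt(-336 + 9) - 1/(-32488 + 37271) = sqrt(-327) - 1/4783 = I*sqrt(327) - 1*1/4783 = I*sqrt(327) - 1/4783 = -1/4783 + I*sqrt(327)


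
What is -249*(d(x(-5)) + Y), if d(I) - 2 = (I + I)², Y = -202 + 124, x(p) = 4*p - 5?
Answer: -603576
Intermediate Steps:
x(p) = -5 + 4*p
Y = -78
d(I) = 2 + 4*I² (d(I) = 2 + (I + I)² = 2 + (2*I)² = 2 + 4*I²)
-249*(d(x(-5)) + Y) = -249*((2 + 4*(-5 + 4*(-5))²) - 78) = -249*((2 + 4*(-5 - 20)²) - 78) = -249*((2 + 4*(-25)²) - 78) = -249*((2 + 4*625) - 78) = -249*((2 + 2500) - 78) = -249*(2502 - 78) = -249*2424 = -603576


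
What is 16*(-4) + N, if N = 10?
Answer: -54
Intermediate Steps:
16*(-4) + N = 16*(-4) + 10 = -64 + 10 = -54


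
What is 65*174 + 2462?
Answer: 13772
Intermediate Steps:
65*174 + 2462 = 11310 + 2462 = 13772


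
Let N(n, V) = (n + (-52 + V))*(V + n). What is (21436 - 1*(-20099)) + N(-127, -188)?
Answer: 157140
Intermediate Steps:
N(n, V) = (V + n)*(-52 + V + n) (N(n, V) = (-52 + V + n)*(V + n) = (V + n)*(-52 + V + n))
(21436 - 1*(-20099)) + N(-127, -188) = (21436 - 1*(-20099)) + ((-188)² + (-127)² - 52*(-188) - 52*(-127) + 2*(-188)*(-127)) = (21436 + 20099) + (35344 + 16129 + 9776 + 6604 + 47752) = 41535 + 115605 = 157140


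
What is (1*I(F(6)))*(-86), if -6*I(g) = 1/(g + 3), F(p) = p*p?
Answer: 43/117 ≈ 0.36752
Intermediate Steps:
F(p) = p²
I(g) = -1/(6*(3 + g)) (I(g) = -1/(6*(g + 3)) = -1/(6*(3 + g)))
(1*I(F(6)))*(-86) = (1*(-1/(18 + 6*6²)))*(-86) = (1*(-1/(18 + 6*36)))*(-86) = (1*(-1/(18 + 216)))*(-86) = (1*(-1/234))*(-86) = -1/234*(-86) = 43/117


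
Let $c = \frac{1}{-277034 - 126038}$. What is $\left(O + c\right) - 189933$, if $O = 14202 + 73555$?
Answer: $- \frac{41184284673}{403072} \approx -1.0218 \cdot 10^{5}$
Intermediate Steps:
$c = - \frac{1}{403072}$ ($c = \frac{1}{-403072} = - \frac{1}{403072} \approx -2.4809 \cdot 10^{-6}$)
$O = 87757$
$\left(O + c\right) - 189933 = \left(87757 - \frac{1}{403072}\right) - 189933 = \frac{35372389503}{403072} - 189933 = - \frac{41184284673}{403072}$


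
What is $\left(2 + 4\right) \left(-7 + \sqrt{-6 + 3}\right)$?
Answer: $-42 + 6 i \sqrt{3} \approx -42.0 + 10.392 i$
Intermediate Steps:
$\left(2 + 4\right) \left(-7 + \sqrt{-6 + 3}\right) = 6 \left(-7 + \sqrt{-3}\right) = 6 \left(-7 + i \sqrt{3}\right) = -42 + 6 i \sqrt{3}$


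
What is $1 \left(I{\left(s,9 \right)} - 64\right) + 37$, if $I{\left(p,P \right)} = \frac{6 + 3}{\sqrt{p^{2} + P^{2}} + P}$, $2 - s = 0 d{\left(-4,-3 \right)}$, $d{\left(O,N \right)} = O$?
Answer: $- \frac{189}{4} + \frac{9 \sqrt{85}}{4} \approx -26.506$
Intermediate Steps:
$s = 2$ ($s = 2 - 0 \left(-4\right) = 2 - 0 = 2 + 0 = 2$)
$I{\left(p,P \right)} = \frac{9}{P + \sqrt{P^{2} + p^{2}}}$ ($I{\left(p,P \right)} = \frac{9}{\sqrt{P^{2} + p^{2}} + P} = \frac{9}{P + \sqrt{P^{2} + p^{2}}}$)
$1 \left(I{\left(s,9 \right)} - 64\right) + 37 = 1 \left(\frac{9}{9 + \sqrt{9^{2} + 2^{2}}} - 64\right) + 37 = 1 \left(\frac{9}{9 + \sqrt{81 + 4}} - 64\right) + 37 = 1 \left(\frac{9}{9 + \sqrt{85}} - 64\right) + 37 = 1 \left(-64 + \frac{9}{9 + \sqrt{85}}\right) + 37 = \left(-64 + \frac{9}{9 + \sqrt{85}}\right) + 37 = -27 + \frac{9}{9 + \sqrt{85}}$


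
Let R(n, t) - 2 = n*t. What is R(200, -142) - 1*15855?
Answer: -44253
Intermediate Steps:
R(n, t) = 2 + n*t
R(200, -142) - 1*15855 = (2 + 200*(-142)) - 1*15855 = (2 - 28400) - 15855 = -28398 - 15855 = -44253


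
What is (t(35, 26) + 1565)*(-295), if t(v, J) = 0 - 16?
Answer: -456955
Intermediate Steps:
t(v, J) = -16
(t(35, 26) + 1565)*(-295) = (-16 + 1565)*(-295) = 1549*(-295) = -456955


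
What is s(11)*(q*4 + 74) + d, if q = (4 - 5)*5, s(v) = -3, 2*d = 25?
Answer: -299/2 ≈ -149.50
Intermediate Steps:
d = 25/2 (d = (½)*25 = 25/2 ≈ 12.500)
q = -5 (q = -1*5 = -5)
s(11)*(q*4 + 74) + d = -3*(-5*4 + 74) + 25/2 = -3*(-20 + 74) + 25/2 = -3*54 + 25/2 = -162 + 25/2 = -299/2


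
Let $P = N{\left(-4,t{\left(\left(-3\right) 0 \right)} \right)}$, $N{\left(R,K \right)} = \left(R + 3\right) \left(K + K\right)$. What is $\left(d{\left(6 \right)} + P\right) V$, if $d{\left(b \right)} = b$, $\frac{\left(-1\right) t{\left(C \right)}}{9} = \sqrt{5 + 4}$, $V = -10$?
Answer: $-600$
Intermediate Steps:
$t{\left(C \right)} = -27$ ($t{\left(C \right)} = - 9 \sqrt{5 + 4} = - 9 \sqrt{9} = \left(-9\right) 3 = -27$)
$N{\left(R,K \right)} = 2 K \left(3 + R\right)$ ($N{\left(R,K \right)} = \left(3 + R\right) 2 K = 2 K \left(3 + R\right)$)
$P = 54$ ($P = 2 \left(-27\right) \left(3 - 4\right) = 2 \left(-27\right) \left(-1\right) = 54$)
$\left(d{\left(6 \right)} + P\right) V = \left(6 + 54\right) \left(-10\right) = 60 \left(-10\right) = -600$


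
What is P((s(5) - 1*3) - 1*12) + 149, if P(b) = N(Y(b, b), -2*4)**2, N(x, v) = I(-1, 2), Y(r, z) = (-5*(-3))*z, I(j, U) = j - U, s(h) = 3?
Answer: 158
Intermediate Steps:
Y(r, z) = 15*z
N(x, v) = -3 (N(x, v) = -1 - 1*2 = -1 - 2 = -3)
P(b) = 9 (P(b) = (-3)**2 = 9)
P((s(5) - 1*3) - 1*12) + 149 = 9 + 149 = 158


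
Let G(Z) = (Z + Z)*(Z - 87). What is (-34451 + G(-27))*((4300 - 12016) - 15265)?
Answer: 650247395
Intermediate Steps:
G(Z) = 2*Z*(-87 + Z) (G(Z) = (2*Z)*(-87 + Z) = 2*Z*(-87 + Z))
(-34451 + G(-27))*((4300 - 12016) - 15265) = (-34451 + 2*(-27)*(-87 - 27))*((4300 - 12016) - 15265) = (-34451 + 2*(-27)*(-114))*(-7716 - 15265) = (-34451 + 6156)*(-22981) = -28295*(-22981) = 650247395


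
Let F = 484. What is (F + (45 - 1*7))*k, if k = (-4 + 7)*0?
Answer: 0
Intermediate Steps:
k = 0 (k = 3*0 = 0)
(F + (45 - 1*7))*k = (484 + (45 - 1*7))*0 = (484 + (45 - 7))*0 = (484 + 38)*0 = 522*0 = 0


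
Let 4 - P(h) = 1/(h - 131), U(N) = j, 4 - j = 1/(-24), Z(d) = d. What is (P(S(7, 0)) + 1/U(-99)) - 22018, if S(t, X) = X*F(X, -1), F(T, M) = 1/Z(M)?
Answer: -279728657/12707 ≈ -22014.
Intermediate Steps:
j = 97/24 (j = 4 - 1/(-24) = 4 - 1*(-1/24) = 4 + 1/24 = 97/24 ≈ 4.0417)
F(T, M) = 1/M
U(N) = 97/24
S(t, X) = -X (S(t, X) = X/(-1) = X*(-1) = -X)
P(h) = 4 - 1/(-131 + h) (P(h) = 4 - 1/(h - 131) = 4 - 1/(-131 + h))
(P(S(7, 0)) + 1/U(-99)) - 22018 = ((-525 + 4*(-1*0))/(-131 - 1*0) + 1/(97/24)) - 22018 = ((-525 + 4*0)/(-131 + 0) + 24/97) - 22018 = ((-525 + 0)/(-131) + 24/97) - 22018 = (-1/131*(-525) + 24/97) - 22018 = (525/131 + 24/97) - 22018 = 54069/12707 - 22018 = -279728657/12707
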